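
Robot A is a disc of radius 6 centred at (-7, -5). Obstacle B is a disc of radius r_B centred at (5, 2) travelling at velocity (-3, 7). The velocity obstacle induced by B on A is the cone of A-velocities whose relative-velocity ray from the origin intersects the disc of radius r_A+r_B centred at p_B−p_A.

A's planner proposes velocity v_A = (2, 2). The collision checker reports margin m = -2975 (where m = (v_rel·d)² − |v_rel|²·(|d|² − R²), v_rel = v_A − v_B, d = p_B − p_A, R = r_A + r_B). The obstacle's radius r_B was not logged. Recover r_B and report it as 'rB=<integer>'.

m = -2975
d = (12, 7);  v_rel = (5, -5),  |v_rel|² = 50
v_rel×d = (5)·(7) − (-5)·(12) = 95
since m = R²·50 − 95²:  R² = (9025 + -2975) / 50 = 121
R = √121 = 11  ⇒  r_B = 11 − 6 = 5

rB=5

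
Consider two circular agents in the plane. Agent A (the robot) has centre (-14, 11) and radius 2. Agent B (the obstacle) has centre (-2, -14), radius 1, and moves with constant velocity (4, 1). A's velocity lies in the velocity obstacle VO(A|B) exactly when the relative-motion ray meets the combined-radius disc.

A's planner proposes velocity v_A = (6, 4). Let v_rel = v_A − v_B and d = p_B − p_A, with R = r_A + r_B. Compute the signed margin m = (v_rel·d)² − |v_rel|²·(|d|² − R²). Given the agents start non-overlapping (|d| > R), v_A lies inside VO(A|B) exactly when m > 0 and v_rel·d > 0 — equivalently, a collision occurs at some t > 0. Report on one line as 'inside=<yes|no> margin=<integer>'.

d = (12, -25),  |d|² = 769;  R = 2+1 = 3,  c = 769−3² = 760
v_rel = (2, 3),  |v_rel|² = 13;  v_rel·d = (2)·(12) + (3)·(-25) = -51
13·t² + 102·t + 760 = 0  ⇒  m = (-51)² − 13·760 = -7279
m = -7279 < 0,  v_rel·d = -51 < 0  ⇒  outside

inside=no margin=-7279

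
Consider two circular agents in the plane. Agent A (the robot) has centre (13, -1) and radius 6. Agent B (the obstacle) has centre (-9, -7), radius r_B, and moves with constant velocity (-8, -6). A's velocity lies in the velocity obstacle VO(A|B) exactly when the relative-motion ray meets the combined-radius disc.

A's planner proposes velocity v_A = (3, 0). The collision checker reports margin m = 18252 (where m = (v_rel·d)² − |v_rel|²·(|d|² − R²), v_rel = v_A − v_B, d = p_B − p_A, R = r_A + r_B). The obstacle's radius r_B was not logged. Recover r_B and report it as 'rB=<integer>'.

m = 18252
d = (-22, -6);  v_rel = (11, 6),  |v_rel|² = 157
v_rel×d = (11)·(-6) − (6)·(-22) = 66
since m = R²·157 − 66²:  R² = (4356 + 18252) / 157 = 144
R = √144 = 12  ⇒  r_B = 12 − 6 = 6

rB=6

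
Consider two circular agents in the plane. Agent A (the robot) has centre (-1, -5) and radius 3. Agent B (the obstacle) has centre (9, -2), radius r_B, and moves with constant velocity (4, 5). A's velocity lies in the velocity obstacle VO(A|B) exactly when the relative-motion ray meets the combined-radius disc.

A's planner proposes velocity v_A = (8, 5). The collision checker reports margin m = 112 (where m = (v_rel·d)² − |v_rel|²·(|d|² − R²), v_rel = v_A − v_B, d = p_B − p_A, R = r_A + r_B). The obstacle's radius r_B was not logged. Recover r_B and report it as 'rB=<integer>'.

m = 112
d = (10, 3);  v_rel = (4, 0),  |v_rel|² = 16
v_rel×d = (4)·(3) − (0)·(10) = 12
since m = R²·16 − 12²:  R² = (144 + 112) / 16 = 16
R = √16 = 4  ⇒  r_B = 4 − 3 = 1

rB=1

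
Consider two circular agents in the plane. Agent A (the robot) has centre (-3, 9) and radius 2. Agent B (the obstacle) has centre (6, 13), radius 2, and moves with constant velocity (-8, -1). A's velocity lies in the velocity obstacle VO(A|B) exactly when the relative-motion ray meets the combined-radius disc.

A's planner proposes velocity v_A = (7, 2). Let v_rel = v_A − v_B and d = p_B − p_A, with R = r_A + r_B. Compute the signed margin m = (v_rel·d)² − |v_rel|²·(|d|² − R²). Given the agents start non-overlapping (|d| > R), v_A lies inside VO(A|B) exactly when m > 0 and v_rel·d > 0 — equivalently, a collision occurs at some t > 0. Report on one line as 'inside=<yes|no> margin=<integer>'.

d = (9, 4),  |d|² = 97;  R = 2+2 = 4,  c = 97−4² = 81
v_rel = (15, 3),  |v_rel|² = 234;  v_rel·d = (15)·(9) + (3)·(4) = 147
234·t² − 294·t + 81 = 0  ⇒  m = 147² − 234·81 = 2655
m = 2655 > 0,  v_rel·d = 147 > 0  ⇒  inside

inside=yes margin=2655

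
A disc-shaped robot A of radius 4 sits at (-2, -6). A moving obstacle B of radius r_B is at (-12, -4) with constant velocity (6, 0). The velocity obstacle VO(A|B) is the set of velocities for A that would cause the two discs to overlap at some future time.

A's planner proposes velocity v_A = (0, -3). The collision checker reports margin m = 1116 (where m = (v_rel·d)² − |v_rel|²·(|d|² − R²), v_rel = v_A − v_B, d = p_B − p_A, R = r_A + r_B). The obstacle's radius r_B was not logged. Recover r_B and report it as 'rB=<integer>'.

m = 1116
d = (-10, 2);  v_rel = (-6, -3),  |v_rel|² = 45
v_rel×d = (-6)·(2) − (-3)·(-10) = -42
since m = R²·45 − (-42)²:  R² = (1764 + 1116) / 45 = 64
R = √64 = 8  ⇒  r_B = 8 − 4 = 4

rB=4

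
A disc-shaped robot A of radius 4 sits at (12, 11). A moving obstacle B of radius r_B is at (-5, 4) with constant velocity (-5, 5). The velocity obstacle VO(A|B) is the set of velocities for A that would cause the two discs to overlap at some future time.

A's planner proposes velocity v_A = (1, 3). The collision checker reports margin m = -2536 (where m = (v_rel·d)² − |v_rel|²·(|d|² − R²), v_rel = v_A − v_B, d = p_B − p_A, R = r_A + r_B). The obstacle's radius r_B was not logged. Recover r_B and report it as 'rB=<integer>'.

m = -2536
d = (-17, -7);  v_rel = (6, -2),  |v_rel|² = 40
v_rel×d = (6)·(-7) − (-2)·(-17) = -76
since m = R²·40 − (-76)²:  R² = (5776 + -2536) / 40 = 81
R = √81 = 9  ⇒  r_B = 9 − 4 = 5

rB=5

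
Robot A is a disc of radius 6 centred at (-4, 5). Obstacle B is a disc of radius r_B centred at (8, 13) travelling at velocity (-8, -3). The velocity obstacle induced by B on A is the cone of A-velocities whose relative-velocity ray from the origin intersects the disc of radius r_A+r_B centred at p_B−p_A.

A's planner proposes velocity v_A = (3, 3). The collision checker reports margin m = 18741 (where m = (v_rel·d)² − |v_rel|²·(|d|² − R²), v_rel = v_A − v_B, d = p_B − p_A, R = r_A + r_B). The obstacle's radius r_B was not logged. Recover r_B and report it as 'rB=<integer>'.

m = 18741
d = (12, 8);  v_rel = (11, 6),  |v_rel|² = 157
v_rel×d = (11)·(8) − (6)·(12) = 16
since m = R²·157 − 16²:  R² = (256 + 18741) / 157 = 121
R = √121 = 11  ⇒  r_B = 11 − 6 = 5

rB=5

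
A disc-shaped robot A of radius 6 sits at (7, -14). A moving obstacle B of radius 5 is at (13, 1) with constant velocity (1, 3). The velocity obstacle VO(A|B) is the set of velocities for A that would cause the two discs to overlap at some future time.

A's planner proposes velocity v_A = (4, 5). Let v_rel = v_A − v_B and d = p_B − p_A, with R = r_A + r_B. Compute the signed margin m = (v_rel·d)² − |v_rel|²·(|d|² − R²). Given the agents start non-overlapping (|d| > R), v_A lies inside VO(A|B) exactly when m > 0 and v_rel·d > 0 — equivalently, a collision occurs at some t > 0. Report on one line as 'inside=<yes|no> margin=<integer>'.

d = (6, 15),  |d|² = 261;  R = 6+5 = 11,  c = 261−11² = 140
v_rel = (3, 2),  |v_rel|² = 13;  v_rel·d = (3)·(6) + (2)·(15) = 48
13·t² − 96·t + 140 = 0  ⇒  m = 48² − 13·140 = 484
m = 484 > 0,  v_rel·d = 48 > 0  ⇒  inside

inside=yes margin=484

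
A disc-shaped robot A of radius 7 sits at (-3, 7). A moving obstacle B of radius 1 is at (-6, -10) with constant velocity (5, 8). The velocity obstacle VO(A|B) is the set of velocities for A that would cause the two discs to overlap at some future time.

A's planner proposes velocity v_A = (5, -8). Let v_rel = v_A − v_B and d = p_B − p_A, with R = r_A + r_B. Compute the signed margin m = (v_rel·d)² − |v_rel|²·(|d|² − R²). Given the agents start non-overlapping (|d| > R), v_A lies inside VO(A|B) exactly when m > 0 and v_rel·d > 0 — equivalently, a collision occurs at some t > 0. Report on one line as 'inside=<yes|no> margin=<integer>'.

d = (-3, -17),  |d|² = 298;  R = 7+1 = 8,  c = 298−8² = 234
v_rel = (0, -16),  |v_rel|² = 256;  v_rel·d = (0)·(-3) + (-16)·(-17) = 272
256·t² − 544·t + 234 = 0  ⇒  m = 272² − 256·234 = 14080
m = 14080 > 0,  v_rel·d = 272 > 0  ⇒  inside

inside=yes margin=14080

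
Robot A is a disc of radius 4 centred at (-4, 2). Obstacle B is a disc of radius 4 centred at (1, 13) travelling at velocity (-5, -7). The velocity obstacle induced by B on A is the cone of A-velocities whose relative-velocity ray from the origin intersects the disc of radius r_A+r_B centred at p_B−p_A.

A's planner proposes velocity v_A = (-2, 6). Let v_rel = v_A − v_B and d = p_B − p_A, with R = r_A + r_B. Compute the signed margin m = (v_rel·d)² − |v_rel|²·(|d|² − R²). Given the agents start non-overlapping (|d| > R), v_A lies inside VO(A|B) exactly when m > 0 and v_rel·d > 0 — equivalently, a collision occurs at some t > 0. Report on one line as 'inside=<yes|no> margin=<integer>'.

d = (5, 11),  |d|² = 146;  R = 4+4 = 8,  c = 146−8² = 82
v_rel = (3, 13),  |v_rel|² = 178;  v_rel·d = (3)·(5) + (13)·(11) = 158
178·t² − 316·t + 82 = 0  ⇒  m = 158² − 178·82 = 10368
m = 10368 > 0,  v_rel·d = 158 > 0  ⇒  inside

inside=yes margin=10368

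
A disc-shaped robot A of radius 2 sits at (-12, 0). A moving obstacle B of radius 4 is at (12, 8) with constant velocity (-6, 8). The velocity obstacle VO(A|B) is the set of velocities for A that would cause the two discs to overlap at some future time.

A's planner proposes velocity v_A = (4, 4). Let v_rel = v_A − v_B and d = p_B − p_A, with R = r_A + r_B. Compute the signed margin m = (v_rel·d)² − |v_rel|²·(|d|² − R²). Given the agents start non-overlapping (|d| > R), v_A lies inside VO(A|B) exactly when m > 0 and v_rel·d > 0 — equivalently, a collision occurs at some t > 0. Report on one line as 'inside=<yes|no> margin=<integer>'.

d = (24, 8),  |d|² = 640;  R = 2+4 = 6,  c = 640−6² = 604
v_rel = (10, -4),  |v_rel|² = 116;  v_rel·d = (10)·(24) + (-4)·(8) = 208
116·t² − 416·t + 604 = 0  ⇒  m = 208² − 116·604 = -26800
m = -26800 < 0,  v_rel·d = 208 > 0  ⇒  outside

inside=no margin=-26800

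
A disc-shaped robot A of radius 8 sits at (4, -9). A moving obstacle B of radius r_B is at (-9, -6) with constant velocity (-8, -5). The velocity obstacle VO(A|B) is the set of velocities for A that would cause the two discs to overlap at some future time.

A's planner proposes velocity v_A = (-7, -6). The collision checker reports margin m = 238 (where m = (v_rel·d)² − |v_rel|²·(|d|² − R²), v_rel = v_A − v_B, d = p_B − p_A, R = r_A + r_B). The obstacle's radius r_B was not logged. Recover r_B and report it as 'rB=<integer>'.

m = 238
d = (-13, 3);  v_rel = (1, -1),  |v_rel|² = 2
v_rel×d = (1)·(3) − (-1)·(-13) = -10
since m = R²·2 − (-10)²:  R² = (100 + 238) / 2 = 169
R = √169 = 13  ⇒  r_B = 13 − 8 = 5

rB=5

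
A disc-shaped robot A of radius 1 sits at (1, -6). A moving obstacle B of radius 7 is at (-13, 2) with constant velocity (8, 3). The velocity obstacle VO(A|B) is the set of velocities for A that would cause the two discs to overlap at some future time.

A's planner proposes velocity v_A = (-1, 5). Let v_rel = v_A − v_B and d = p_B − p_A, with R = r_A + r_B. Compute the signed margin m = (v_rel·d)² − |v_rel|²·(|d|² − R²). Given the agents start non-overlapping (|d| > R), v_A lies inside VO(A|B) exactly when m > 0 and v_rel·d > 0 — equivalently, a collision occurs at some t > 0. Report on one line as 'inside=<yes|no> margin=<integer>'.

d = (-14, 8),  |d|² = 260;  R = 1+7 = 8,  c = 260−8² = 196
v_rel = (-9, 2),  |v_rel|² = 85;  v_rel·d = (-9)·(-14) + (2)·(8) = 142
85·t² − 284·t + 196 = 0  ⇒  m = 142² − 85·196 = 3504
m = 3504 > 0,  v_rel·d = 142 > 0  ⇒  inside

inside=yes margin=3504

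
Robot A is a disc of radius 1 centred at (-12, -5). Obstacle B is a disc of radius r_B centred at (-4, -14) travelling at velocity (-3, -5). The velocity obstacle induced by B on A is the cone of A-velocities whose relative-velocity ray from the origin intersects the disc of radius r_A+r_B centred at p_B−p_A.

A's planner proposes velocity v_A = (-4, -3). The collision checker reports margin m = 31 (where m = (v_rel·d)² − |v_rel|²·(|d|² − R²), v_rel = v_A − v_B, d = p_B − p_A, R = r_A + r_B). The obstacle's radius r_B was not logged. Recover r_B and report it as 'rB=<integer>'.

m = 31
d = (8, -9);  v_rel = (-1, 2),  |v_rel|² = 5
v_rel×d = (-1)·(-9) − (2)·(8) = -7
since m = R²·5 − (-7)²:  R² = (49 + 31) / 5 = 16
R = √16 = 4  ⇒  r_B = 4 − 1 = 3

rB=3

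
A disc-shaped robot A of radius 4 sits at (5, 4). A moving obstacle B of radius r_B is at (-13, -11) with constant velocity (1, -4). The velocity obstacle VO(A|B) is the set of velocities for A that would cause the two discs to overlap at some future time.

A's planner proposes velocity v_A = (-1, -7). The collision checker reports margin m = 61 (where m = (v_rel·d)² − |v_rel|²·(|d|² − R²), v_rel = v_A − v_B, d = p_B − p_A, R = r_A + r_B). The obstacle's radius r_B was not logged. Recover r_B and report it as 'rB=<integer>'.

m = 61
d = (-18, -15);  v_rel = (-2, -3),  |v_rel|² = 13
v_rel×d = (-2)·(-15) − (-3)·(-18) = -24
since m = R²·13 − (-24)²:  R² = (576 + 61) / 13 = 49
R = √49 = 7  ⇒  r_B = 7 − 4 = 3

rB=3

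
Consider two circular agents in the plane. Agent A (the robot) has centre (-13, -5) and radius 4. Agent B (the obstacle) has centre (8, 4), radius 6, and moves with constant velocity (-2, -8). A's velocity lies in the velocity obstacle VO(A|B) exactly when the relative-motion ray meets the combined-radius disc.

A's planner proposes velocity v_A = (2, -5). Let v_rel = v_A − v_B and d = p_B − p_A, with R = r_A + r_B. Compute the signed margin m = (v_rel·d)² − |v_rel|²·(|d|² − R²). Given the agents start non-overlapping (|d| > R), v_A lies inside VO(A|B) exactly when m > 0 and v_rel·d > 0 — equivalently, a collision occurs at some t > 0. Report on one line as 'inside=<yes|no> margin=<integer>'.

d = (21, 9),  |d|² = 522;  R = 4+6 = 10,  c = 522−10² = 422
v_rel = (4, 3),  |v_rel|² = 25;  v_rel·d = (4)·(21) + (3)·(9) = 111
25·t² − 222·t + 422 = 0  ⇒  m = 111² − 25·422 = 1771
m = 1771 > 0,  v_rel·d = 111 > 0  ⇒  inside

inside=yes margin=1771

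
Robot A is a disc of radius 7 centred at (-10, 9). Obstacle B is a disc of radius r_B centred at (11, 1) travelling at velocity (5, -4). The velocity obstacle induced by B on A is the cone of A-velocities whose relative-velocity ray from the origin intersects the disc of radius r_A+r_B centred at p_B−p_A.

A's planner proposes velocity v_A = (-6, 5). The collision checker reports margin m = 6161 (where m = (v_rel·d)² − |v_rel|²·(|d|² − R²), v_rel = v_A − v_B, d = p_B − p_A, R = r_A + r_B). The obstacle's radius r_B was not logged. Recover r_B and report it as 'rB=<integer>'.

m = 6161
d = (21, -8);  v_rel = (-11, 9),  |v_rel|² = 202
v_rel×d = (-11)·(-8) − (9)·(21) = -101
since m = R²·202 − (-101)²:  R² = (10201 + 6161) / 202 = 81
R = √81 = 9  ⇒  r_B = 9 − 7 = 2

rB=2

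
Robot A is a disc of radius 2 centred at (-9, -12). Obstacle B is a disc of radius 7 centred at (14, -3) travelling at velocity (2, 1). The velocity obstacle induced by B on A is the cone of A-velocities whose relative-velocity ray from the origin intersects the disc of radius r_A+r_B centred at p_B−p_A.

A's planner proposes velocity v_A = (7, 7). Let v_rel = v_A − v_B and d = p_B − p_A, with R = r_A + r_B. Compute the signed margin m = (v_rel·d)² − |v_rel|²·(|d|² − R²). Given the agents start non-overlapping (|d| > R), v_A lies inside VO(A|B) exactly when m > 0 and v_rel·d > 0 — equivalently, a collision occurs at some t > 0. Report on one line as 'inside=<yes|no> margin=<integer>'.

d = (23, 9),  |d|² = 610;  R = 2+7 = 9,  c = 610−9² = 529
v_rel = (5, 6),  |v_rel|² = 61;  v_rel·d = (5)·(23) + (6)·(9) = 169
61·t² − 338·t + 529 = 0  ⇒  m = 169² − 61·529 = -3708
m = -3708 < 0,  v_rel·d = 169 > 0  ⇒  outside

inside=no margin=-3708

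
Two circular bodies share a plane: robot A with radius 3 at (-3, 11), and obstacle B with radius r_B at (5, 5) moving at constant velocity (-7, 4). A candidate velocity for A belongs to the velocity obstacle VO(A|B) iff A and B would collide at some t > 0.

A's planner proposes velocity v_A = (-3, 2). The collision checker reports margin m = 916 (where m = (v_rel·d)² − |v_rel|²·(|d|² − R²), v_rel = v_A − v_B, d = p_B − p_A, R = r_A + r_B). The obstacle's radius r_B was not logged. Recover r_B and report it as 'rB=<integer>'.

m = 916
d = (8, -6);  v_rel = (4, -2),  |v_rel|² = 20
v_rel×d = (4)·(-6) − (-2)·(8) = -8
since m = R²·20 − (-8)²:  R² = (64 + 916) / 20 = 49
R = √49 = 7  ⇒  r_B = 7 − 3 = 4

rB=4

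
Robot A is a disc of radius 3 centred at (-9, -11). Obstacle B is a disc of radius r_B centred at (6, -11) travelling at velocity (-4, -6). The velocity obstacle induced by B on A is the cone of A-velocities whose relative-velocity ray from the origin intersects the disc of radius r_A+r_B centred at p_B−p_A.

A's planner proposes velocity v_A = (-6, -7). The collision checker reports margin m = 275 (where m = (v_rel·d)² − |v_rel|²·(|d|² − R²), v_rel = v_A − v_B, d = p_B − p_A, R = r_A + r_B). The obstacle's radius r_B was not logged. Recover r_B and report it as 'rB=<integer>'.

m = 275
d = (15, 0);  v_rel = (-2, -1),  |v_rel|² = 5
v_rel×d = (-2)·(0) − (-1)·(15) = 15
since m = R²·5 − 15²:  R² = (225 + 275) / 5 = 100
R = √100 = 10  ⇒  r_B = 10 − 3 = 7

rB=7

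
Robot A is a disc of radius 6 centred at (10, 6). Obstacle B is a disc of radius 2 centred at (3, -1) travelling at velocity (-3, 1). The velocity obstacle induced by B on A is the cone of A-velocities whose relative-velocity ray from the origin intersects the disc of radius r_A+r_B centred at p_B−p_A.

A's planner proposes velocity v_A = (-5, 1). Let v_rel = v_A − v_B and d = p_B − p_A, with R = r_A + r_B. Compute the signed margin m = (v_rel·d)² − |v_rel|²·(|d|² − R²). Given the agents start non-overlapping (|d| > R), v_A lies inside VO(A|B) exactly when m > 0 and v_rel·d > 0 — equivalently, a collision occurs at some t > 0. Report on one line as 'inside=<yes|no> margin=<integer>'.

d = (-7, -7),  |d|² = 98;  R = 6+2 = 8,  c = 98−8² = 34
v_rel = (-2, 0),  |v_rel|² = 4;  v_rel·d = (-2)·(-7) + (0)·(-7) = 14
4·t² − 28·t + 34 = 0  ⇒  m = 14² − 4·34 = 60
m = 60 > 0,  v_rel·d = 14 > 0  ⇒  inside

inside=yes margin=60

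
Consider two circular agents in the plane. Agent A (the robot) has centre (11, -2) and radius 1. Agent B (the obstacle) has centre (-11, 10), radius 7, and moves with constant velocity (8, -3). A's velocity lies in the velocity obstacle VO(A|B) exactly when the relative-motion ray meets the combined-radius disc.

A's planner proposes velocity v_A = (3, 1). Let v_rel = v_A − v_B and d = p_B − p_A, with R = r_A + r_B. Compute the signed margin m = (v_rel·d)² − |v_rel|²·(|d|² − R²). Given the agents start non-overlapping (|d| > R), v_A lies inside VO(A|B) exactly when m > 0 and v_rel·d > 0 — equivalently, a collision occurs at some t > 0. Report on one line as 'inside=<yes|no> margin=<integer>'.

d = (-22, 12),  |d|² = 628;  R = 1+7 = 8,  c = 628−8² = 564
v_rel = (-5, 4),  |v_rel|² = 41;  v_rel·d = (-5)·(-22) + (4)·(12) = 158
41·t² − 316·t + 564 = 0  ⇒  m = 158² − 41·564 = 1840
m = 1840 > 0,  v_rel·d = 158 > 0  ⇒  inside

inside=yes margin=1840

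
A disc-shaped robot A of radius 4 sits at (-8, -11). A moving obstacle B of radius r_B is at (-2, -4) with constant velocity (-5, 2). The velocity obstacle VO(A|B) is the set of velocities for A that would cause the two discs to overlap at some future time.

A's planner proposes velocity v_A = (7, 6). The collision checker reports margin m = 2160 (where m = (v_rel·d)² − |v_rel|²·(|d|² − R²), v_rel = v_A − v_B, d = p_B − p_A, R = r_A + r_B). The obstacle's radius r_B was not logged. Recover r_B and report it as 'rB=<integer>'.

m = 2160
d = (6, 7);  v_rel = (12, 4),  |v_rel|² = 160
v_rel×d = (12)·(7) − (4)·(6) = 60
since m = R²·160 − 60²:  R² = (3600 + 2160) / 160 = 36
R = √36 = 6  ⇒  r_B = 6 − 4 = 2

rB=2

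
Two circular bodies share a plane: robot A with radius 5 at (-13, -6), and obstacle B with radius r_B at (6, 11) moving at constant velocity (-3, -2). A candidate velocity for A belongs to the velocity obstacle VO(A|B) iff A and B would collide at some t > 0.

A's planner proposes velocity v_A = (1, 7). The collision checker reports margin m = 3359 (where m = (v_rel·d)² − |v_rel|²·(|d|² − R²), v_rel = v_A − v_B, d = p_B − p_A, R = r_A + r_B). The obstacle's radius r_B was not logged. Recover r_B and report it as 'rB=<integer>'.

m = 3359
d = (19, 17);  v_rel = (4, 9),  |v_rel|² = 97
v_rel×d = (4)·(17) − (9)·(19) = -103
since m = R²·97 − (-103)²:  R² = (10609 + 3359) / 97 = 144
R = √144 = 12  ⇒  r_B = 12 − 5 = 7

rB=7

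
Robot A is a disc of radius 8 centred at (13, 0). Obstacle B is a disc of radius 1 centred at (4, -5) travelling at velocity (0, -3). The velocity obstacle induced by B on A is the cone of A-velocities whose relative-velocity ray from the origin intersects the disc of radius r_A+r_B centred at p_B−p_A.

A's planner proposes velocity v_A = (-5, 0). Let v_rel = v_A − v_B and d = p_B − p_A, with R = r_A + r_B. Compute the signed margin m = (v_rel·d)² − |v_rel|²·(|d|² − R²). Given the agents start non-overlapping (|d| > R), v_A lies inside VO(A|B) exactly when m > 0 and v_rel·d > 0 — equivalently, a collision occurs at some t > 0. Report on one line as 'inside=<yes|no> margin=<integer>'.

d = (-9, -5),  |d|² = 106;  R = 8+1 = 9,  c = 106−9² = 25
v_rel = (-5, 3),  |v_rel|² = 34;  v_rel·d = (-5)·(-9) + (3)·(-5) = 30
34·t² − 60·t + 25 = 0  ⇒  m = 30² − 34·25 = 50
m = 50 > 0,  v_rel·d = 30 > 0  ⇒  inside

inside=yes margin=50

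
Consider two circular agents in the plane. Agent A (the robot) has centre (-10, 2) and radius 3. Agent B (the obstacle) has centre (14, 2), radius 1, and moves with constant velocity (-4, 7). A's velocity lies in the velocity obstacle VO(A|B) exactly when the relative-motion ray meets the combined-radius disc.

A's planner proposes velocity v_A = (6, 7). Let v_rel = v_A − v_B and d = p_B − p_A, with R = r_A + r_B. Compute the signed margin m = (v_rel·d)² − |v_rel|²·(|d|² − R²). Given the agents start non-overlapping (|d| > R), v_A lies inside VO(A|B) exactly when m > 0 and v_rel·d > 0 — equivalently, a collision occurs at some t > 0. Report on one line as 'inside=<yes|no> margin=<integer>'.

d = (24, 0),  |d|² = 576;  R = 3+1 = 4,  c = 576−4² = 560
v_rel = (10, 0),  |v_rel|² = 100;  v_rel·d = (10)·(24) + (0)·(0) = 240
100·t² − 480·t + 560 = 0  ⇒  m = 240² − 100·560 = 1600
m = 1600 > 0,  v_rel·d = 240 > 0  ⇒  inside

inside=yes margin=1600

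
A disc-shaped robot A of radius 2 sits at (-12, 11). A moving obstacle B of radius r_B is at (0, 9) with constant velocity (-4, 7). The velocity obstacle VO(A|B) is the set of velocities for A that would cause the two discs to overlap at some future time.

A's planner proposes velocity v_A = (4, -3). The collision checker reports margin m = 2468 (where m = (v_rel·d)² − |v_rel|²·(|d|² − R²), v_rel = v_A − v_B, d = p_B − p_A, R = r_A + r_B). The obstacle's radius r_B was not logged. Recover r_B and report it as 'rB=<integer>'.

m = 2468
d = (12, -2);  v_rel = (8, -10),  |v_rel|² = 164
v_rel×d = (8)·(-2) − (-10)·(12) = 104
since m = R²·164 − 104²:  R² = (10816 + 2468) / 164 = 81
R = √81 = 9  ⇒  r_B = 9 − 2 = 7

rB=7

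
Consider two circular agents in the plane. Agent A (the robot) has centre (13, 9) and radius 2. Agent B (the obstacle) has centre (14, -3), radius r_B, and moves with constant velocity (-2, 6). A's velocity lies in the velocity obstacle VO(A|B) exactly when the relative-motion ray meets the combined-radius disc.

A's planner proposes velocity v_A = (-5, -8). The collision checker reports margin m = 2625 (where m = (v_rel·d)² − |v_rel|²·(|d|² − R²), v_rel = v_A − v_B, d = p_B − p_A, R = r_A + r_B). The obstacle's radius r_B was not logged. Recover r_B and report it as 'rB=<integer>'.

m = 2625
d = (1, -12);  v_rel = (-3, -14),  |v_rel|² = 205
v_rel×d = (-3)·(-12) − (-14)·(1) = 50
since m = R²·205 − 50²:  R² = (2500 + 2625) / 205 = 25
R = √25 = 5  ⇒  r_B = 5 − 2 = 3

rB=3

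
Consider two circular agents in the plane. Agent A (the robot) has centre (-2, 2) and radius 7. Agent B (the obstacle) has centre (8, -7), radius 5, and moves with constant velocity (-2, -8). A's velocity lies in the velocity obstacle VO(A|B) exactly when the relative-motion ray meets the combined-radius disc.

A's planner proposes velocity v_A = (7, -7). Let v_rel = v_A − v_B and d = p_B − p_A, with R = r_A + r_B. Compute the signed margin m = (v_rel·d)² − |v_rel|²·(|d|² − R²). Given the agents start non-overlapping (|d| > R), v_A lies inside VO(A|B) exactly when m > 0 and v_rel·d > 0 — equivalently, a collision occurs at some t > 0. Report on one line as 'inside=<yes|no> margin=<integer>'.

d = (10, -9),  |d|² = 181;  R = 7+5 = 12,  c = 181−12² = 37
v_rel = (9, 1),  |v_rel|² = 82;  v_rel·d = (9)·(10) + (1)·(-9) = 81
82·t² − 162·t + 37 = 0  ⇒  m = 81² − 82·37 = 3527
m = 3527 > 0,  v_rel·d = 81 > 0  ⇒  inside

inside=yes margin=3527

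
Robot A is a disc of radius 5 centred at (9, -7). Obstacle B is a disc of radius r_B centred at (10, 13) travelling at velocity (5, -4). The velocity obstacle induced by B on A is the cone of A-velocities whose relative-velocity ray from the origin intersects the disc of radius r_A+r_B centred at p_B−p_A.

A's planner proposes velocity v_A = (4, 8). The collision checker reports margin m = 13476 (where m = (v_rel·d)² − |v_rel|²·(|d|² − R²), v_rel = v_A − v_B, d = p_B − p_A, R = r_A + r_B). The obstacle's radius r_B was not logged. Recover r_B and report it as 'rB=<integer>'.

m = 13476
d = (1, 20);  v_rel = (-1, 12),  |v_rel|² = 145
v_rel×d = (-1)·(20) − (12)·(1) = -32
since m = R²·145 − (-32)²:  R² = (1024 + 13476) / 145 = 100
R = √100 = 10  ⇒  r_B = 10 − 5 = 5

rB=5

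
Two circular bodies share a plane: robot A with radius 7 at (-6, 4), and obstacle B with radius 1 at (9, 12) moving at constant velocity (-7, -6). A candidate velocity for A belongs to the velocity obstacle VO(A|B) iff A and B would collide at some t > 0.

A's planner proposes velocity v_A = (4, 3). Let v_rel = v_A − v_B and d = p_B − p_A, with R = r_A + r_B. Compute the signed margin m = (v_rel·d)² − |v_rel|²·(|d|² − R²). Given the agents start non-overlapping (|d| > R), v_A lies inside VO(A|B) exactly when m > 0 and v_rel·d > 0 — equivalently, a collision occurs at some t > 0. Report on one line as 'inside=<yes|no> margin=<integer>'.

d = (15, 8),  |d|² = 289;  R = 7+1 = 8,  c = 289−8² = 225
v_rel = (11, 9),  |v_rel|² = 202;  v_rel·d = (11)·(15) + (9)·(8) = 237
202·t² − 474·t + 225 = 0  ⇒  m = 237² − 202·225 = 10719
m = 10719 > 0,  v_rel·d = 237 > 0  ⇒  inside

inside=yes margin=10719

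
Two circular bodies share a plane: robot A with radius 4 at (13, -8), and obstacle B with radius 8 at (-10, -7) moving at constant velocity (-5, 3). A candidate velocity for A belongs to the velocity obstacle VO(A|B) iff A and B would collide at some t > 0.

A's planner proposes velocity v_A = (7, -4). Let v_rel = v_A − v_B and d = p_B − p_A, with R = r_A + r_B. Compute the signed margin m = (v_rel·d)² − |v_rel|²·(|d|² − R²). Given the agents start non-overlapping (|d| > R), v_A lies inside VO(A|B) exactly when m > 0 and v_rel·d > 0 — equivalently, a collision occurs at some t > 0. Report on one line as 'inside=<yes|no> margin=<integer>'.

d = (-23, 1),  |d|² = 530;  R = 4+8 = 12,  c = 530−12² = 386
v_rel = (12, -7),  |v_rel|² = 193;  v_rel·d = (12)·(-23) + (-7)·(1) = -283
193·t² + 566·t + 386 = 0  ⇒  m = (-283)² − 193·386 = 5591
m = 5591 > 0,  v_rel·d = -283 < 0  ⇒  outside

inside=no margin=5591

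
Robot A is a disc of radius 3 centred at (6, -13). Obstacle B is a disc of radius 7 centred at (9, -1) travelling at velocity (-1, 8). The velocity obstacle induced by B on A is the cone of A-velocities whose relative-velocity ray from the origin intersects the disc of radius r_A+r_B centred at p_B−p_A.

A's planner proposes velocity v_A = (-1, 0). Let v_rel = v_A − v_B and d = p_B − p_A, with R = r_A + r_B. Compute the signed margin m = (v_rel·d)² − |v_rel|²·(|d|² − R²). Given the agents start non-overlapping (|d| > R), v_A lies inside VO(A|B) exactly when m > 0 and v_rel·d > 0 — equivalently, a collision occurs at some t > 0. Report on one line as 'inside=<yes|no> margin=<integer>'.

d = (3, 12),  |d|² = 153;  R = 3+7 = 10,  c = 153−10² = 53
v_rel = (0, -8),  |v_rel|² = 64;  v_rel·d = (0)·(3) + (-8)·(12) = -96
64·t² + 192·t + 53 = 0  ⇒  m = (-96)² − 64·53 = 5824
m = 5824 > 0,  v_rel·d = -96 < 0  ⇒  outside

inside=no margin=5824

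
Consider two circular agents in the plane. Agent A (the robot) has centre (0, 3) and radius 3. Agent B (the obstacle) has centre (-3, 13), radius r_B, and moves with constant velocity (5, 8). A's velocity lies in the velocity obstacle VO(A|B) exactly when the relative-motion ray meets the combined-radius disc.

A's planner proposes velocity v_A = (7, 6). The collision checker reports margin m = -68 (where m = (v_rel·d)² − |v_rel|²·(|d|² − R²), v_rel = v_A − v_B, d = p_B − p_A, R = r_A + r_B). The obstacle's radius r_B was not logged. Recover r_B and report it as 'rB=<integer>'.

m = -68
d = (-3, 10);  v_rel = (2, -2),  |v_rel|² = 8
v_rel×d = (2)·(10) − (-2)·(-3) = 14
since m = R²·8 − 14²:  R² = (196 + -68) / 8 = 16
R = √16 = 4  ⇒  r_B = 4 − 3 = 1

rB=1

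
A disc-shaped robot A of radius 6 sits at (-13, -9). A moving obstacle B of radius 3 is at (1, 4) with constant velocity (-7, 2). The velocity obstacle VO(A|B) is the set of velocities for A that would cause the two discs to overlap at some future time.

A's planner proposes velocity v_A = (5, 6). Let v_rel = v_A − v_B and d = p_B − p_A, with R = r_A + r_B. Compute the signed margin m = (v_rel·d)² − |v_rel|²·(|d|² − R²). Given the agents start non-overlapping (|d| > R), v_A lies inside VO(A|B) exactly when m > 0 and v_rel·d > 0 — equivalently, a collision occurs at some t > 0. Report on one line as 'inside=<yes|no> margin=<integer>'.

d = (14, 13),  |d|² = 365;  R = 6+3 = 9,  c = 365−9² = 284
v_rel = (12, 4),  |v_rel|² = 160;  v_rel·d = (12)·(14) + (4)·(13) = 220
160·t² − 440·t + 284 = 0  ⇒  m = 220² − 160·284 = 2960
m = 2960 > 0,  v_rel·d = 220 > 0  ⇒  inside

inside=yes margin=2960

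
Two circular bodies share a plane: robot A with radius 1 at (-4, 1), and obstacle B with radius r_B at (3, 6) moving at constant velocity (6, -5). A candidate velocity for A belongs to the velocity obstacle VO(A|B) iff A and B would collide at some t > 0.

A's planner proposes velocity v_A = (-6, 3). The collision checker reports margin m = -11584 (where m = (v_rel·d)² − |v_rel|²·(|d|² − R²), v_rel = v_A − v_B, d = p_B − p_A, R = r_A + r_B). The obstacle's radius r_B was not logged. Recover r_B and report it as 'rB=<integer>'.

m = -11584
d = (7, 5);  v_rel = (-12, 8),  |v_rel|² = 208
v_rel×d = (-12)·(5) − (8)·(7) = -116
since m = R²·208 − (-116)²:  R² = (13456 + -11584) / 208 = 9
R = √9 = 3  ⇒  r_B = 3 − 1 = 2

rB=2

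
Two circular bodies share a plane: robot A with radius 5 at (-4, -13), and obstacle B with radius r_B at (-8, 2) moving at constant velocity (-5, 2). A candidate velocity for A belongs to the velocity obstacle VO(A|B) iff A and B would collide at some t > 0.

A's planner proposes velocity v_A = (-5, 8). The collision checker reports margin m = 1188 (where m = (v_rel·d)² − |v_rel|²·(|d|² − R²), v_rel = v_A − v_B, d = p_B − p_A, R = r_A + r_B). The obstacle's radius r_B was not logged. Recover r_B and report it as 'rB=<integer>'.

m = 1188
d = (-4, 15);  v_rel = (0, 6),  |v_rel|² = 36
v_rel×d = (0)·(15) − (6)·(-4) = 24
since m = R²·36 − 24²:  R² = (576 + 1188) / 36 = 49
R = √49 = 7  ⇒  r_B = 7 − 5 = 2

rB=2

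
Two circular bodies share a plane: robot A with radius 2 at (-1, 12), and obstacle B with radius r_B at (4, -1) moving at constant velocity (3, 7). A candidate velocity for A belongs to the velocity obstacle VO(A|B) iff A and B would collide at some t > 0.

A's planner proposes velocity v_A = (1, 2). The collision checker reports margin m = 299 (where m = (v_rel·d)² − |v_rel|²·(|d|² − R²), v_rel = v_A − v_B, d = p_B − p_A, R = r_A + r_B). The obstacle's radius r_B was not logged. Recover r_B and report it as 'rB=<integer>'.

m = 299
d = (5, -13);  v_rel = (-2, -5),  |v_rel|² = 29
v_rel×d = (-2)·(-13) − (-5)·(5) = 51
since m = R²·29 − 51²:  R² = (2601 + 299) / 29 = 100
R = √100 = 10  ⇒  r_B = 10 − 2 = 8

rB=8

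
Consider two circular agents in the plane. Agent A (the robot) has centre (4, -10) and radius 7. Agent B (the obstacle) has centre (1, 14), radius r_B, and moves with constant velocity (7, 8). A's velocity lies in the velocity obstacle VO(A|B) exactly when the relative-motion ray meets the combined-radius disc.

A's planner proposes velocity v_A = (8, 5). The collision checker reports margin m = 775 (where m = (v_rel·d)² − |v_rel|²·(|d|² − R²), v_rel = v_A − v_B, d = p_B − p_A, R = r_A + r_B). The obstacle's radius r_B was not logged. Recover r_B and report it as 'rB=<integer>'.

m = 775
d = (-3, 24);  v_rel = (1, -3),  |v_rel|² = 10
v_rel×d = (1)·(24) − (-3)·(-3) = 15
since m = R²·10 − 15²:  R² = (225 + 775) / 10 = 100
R = √100 = 10  ⇒  r_B = 10 − 7 = 3

rB=3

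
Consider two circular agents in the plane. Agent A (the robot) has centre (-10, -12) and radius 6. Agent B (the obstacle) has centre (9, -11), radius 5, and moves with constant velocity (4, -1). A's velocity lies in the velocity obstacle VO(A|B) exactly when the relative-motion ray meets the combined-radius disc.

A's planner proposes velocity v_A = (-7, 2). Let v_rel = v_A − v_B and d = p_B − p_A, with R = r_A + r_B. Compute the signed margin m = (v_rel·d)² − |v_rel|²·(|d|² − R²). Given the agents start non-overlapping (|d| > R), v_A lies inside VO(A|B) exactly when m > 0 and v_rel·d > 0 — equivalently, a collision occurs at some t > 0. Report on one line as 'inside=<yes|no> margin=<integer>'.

d = (19, 1),  |d|² = 362;  R = 6+5 = 11,  c = 362−11² = 241
v_rel = (-11, 3),  |v_rel|² = 130;  v_rel·d = (-11)·(19) + (3)·(1) = -206
130·t² + 412·t + 241 = 0  ⇒  m = (-206)² − 130·241 = 11106
m = 11106 > 0,  v_rel·d = -206 < 0  ⇒  outside

inside=no margin=11106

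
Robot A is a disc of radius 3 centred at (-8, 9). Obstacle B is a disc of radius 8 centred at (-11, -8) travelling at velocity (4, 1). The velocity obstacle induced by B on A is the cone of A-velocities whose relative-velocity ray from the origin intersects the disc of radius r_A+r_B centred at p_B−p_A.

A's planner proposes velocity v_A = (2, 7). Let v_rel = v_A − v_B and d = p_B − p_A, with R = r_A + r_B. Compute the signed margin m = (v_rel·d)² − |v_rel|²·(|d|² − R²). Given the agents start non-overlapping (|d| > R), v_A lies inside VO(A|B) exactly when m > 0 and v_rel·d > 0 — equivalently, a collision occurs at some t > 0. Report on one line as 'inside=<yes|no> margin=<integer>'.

d = (-3, -17),  |d|² = 298;  R = 3+8 = 11,  c = 298−11² = 177
v_rel = (-2, 6),  |v_rel|² = 40;  v_rel·d = (-2)·(-3) + (6)·(-17) = -96
40·t² + 192·t + 177 = 0  ⇒  m = (-96)² − 40·177 = 2136
m = 2136 > 0,  v_rel·d = -96 < 0  ⇒  outside

inside=no margin=2136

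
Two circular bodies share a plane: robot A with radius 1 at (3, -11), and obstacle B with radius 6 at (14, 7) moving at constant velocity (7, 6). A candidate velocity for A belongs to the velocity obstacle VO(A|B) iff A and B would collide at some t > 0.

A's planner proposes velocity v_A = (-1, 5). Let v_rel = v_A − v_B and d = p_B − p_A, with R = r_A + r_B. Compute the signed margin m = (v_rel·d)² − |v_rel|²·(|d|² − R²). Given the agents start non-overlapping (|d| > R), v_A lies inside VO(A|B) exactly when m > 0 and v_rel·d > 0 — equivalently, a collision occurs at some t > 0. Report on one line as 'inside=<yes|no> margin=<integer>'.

d = (11, 18),  |d|² = 445;  R = 1+6 = 7,  c = 445−7² = 396
v_rel = (-8, -1),  |v_rel|² = 65;  v_rel·d = (-8)·(11) + (-1)·(18) = -106
65·t² + 212·t + 396 = 0  ⇒  m = (-106)² − 65·396 = -14504
m = -14504 < 0,  v_rel·d = -106 < 0  ⇒  outside

inside=no margin=-14504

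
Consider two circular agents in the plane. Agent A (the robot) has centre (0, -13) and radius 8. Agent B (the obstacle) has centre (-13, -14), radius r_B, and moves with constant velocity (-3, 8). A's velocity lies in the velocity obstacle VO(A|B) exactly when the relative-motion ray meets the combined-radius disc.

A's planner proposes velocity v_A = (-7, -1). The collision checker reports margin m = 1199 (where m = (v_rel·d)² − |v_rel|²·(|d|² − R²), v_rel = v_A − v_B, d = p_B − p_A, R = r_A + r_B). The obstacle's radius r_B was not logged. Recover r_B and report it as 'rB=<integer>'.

m = 1199
d = (-13, -1);  v_rel = (-4, -9),  |v_rel|² = 97
v_rel×d = (-4)·(-1) − (-9)·(-13) = -113
since m = R²·97 − (-113)²:  R² = (12769 + 1199) / 97 = 144
R = √144 = 12  ⇒  r_B = 12 − 8 = 4

rB=4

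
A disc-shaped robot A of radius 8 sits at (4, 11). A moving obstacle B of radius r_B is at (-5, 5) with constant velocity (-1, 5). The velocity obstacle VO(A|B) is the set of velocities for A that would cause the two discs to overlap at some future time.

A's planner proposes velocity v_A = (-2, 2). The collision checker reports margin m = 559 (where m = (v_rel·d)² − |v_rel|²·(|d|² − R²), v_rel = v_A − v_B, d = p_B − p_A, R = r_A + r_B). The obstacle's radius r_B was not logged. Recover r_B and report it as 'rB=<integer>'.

m = 559
d = (-9, -6);  v_rel = (-1, -3),  |v_rel|² = 10
v_rel×d = (-1)·(-6) − (-3)·(-9) = -21
since m = R²·10 − (-21)²:  R² = (441 + 559) / 10 = 100
R = √100 = 10  ⇒  r_B = 10 − 8 = 2

rB=2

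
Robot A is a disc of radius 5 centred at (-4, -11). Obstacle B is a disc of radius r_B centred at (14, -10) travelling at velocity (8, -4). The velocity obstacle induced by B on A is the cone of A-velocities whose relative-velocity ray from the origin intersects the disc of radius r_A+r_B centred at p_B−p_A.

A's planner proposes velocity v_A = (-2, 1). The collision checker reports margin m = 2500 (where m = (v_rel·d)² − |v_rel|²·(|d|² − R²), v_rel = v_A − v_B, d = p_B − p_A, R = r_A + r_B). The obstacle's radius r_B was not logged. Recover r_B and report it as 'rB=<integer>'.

m = 2500
d = (18, 1);  v_rel = (-10, 5),  |v_rel|² = 125
v_rel×d = (-10)·(1) − (5)·(18) = -100
since m = R²·125 − (-100)²:  R² = (10000 + 2500) / 125 = 100
R = √100 = 10  ⇒  r_B = 10 − 5 = 5

rB=5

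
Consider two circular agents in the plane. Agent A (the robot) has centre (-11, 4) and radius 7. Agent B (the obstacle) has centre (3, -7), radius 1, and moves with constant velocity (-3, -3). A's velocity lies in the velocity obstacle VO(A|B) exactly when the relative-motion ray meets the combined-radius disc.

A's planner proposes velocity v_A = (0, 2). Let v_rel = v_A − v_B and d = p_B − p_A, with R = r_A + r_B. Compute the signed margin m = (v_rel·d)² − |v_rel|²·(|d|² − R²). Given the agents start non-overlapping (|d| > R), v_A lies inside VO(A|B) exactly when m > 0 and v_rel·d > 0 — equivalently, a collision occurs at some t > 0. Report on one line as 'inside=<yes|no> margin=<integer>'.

d = (14, -11),  |d|² = 317;  R = 7+1 = 8,  c = 317−8² = 253
v_rel = (3, 5),  |v_rel|² = 34;  v_rel·d = (3)·(14) + (5)·(-11) = -13
34·t² + 26·t + 253 = 0  ⇒  m = (-13)² − 34·253 = -8433
m = -8433 < 0,  v_rel·d = -13 < 0  ⇒  outside

inside=no margin=-8433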